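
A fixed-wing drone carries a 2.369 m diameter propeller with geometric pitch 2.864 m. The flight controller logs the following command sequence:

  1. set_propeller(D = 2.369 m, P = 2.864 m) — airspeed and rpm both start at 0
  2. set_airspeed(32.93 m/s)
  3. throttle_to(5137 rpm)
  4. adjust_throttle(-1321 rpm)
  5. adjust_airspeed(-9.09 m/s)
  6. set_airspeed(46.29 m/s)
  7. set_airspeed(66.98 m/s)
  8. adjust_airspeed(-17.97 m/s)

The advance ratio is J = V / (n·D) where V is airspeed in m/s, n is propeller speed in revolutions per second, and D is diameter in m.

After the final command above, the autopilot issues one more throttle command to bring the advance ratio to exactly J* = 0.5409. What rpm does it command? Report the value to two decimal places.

set_propeller: D = 2.369 m, P = 2.864 m (p = P/D = 1.208949); state ← (V=0, rpm=0)
set_airspeed(32.93): V ← 32.93 m/s
throttle_to(5137): rpm ← 5137
adjust_throttle(-1321): rpm ← 5137 -1321 = 3816
adjust_airspeed(-9.09): V ← 32.93 -9.09 = 23.84 m/s
set_airspeed(46.29): V ← 46.29 m/s
set_airspeed(66.98): V ← 66.98 m/s
adjust_airspeed(-17.97): V ← 66.98 -17.97 = 49.01 m/s
final state: V = 49.01 m/s, rpm = 3816 → n = rpm/60 = 63.600000 rev/s
target J* = 0.5409; solve J* = V/(n·D) for n: n = V/(J*·D) = 49.01/(0.5409 × 2.369) = 38.247465 rev/s
rpm = 60·n = 2294.847924

rpm = 2294.85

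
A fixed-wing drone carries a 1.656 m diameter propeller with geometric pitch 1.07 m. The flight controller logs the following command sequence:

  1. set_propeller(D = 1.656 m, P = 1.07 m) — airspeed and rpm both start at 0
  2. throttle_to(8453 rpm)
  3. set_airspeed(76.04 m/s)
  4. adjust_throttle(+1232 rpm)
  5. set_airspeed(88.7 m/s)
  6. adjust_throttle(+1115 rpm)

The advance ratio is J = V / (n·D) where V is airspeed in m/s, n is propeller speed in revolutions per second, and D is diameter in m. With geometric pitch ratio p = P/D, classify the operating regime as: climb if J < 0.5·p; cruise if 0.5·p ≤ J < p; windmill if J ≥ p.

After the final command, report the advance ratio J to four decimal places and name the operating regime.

J = 0.2976, regime = climb

set_propeller: D = 1.656 m, P = 1.07 m (p = P/D = 0.646135); state ← (V=0, rpm=0)
throttle_to(8453): rpm ← 8453
set_airspeed(76.04): V ← 76.04 m/s
adjust_throttle(+1232): rpm ← 8453 +1232 = 9685
set_airspeed(88.7): V ← 88.7 m/s
adjust_throttle(+1115): rpm ← 9685 +1115 = 10800
final state: V = 88.7 m/s, rpm = 10800 → n = rpm/60 = 180.000000 rev/s
J = V / (n·D) = 88.7 / (180.000000 × 1.656) = 0.297571
regime bands: climb J<0.3231 | cruise [0.3231, 0.6461) | windmill J≥0.6461
J = 0.2976 → climb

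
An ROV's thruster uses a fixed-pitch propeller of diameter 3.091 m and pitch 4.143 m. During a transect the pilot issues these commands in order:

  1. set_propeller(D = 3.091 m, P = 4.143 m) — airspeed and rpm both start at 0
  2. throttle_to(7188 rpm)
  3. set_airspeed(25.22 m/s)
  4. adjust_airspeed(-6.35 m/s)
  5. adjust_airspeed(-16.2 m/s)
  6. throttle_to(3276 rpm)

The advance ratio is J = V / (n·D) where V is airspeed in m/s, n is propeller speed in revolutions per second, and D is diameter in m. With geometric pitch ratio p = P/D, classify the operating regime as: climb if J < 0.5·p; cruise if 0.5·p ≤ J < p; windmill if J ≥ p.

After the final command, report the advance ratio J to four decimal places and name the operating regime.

J = 0.0158, regime = climb

set_propeller: D = 3.091 m, P = 4.143 m (p = P/D = 1.340343); state ← (V=0, rpm=0)
throttle_to(7188): rpm ← 7188
set_airspeed(25.22): V ← 25.22 m/s
adjust_airspeed(-6.35): V ← 25.22 -6.35 = 18.87 m/s
adjust_airspeed(-16.2): V ← 18.87 -16.2 = 2.67 m/s
throttle_to(3276): rpm ← 3276
final state: V = 2.67 m/s, rpm = 3276 → n = rpm/60 = 54.600000 rev/s
J = V / (n·D) = 2.67 / (54.600000 × 3.091) = 0.015820
regime bands: climb J<0.6702 | cruise [0.6702, 1.3403) | windmill J≥1.3403
J = 0.0158 → climb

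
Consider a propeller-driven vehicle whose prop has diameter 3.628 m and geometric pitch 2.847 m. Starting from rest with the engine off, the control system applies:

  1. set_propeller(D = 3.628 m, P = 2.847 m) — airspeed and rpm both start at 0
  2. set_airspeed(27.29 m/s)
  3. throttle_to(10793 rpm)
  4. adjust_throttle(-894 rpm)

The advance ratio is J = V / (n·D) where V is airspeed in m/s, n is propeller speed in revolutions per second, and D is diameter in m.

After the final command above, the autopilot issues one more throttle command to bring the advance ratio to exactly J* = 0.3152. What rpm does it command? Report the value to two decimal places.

rpm = 1431.86

set_propeller: D = 3.628 m, P = 2.847 m (p = P/D = 0.784730); state ← (V=0, rpm=0)
set_airspeed(27.29): V ← 27.29 m/s
throttle_to(10793): rpm ← 10793
adjust_throttle(-894): rpm ← 10793 -894 = 9899
final state: V = 27.29 m/s, rpm = 9899 → n = rpm/60 = 164.983333 rev/s
target J* = 0.3152; solve J* = V/(n·D) for n: n = V/(J*·D) = 27.29/(0.3152 × 3.628) = 23.864374 rev/s
rpm = 60·n = 1431.862446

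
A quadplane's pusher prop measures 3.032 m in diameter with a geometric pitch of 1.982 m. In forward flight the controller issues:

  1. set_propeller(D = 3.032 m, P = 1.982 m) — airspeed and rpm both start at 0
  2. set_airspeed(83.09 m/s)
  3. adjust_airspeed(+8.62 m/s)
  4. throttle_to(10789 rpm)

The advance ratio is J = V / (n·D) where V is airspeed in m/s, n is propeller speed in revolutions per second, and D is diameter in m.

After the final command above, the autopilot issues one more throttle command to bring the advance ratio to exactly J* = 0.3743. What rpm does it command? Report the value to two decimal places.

set_propeller: D = 3.032 m, P = 1.982 m (p = P/D = 0.653694); state ← (V=0, rpm=0)
set_airspeed(83.09): V ← 83.09 m/s
adjust_airspeed(+8.62): V ← 83.09 +8.62 = 91.71 m/s
throttle_to(10789): rpm ← 10789
final state: V = 91.71 m/s, rpm = 10789 → n = rpm/60 = 179.816667 rev/s
target J* = 0.3743; solve J* = V/(n·D) for n: n = V/(J*·D) = 91.71/(0.3743 × 3.032) = 80.810477 rev/s
rpm = 60·n = 4848.628610

rpm = 4848.63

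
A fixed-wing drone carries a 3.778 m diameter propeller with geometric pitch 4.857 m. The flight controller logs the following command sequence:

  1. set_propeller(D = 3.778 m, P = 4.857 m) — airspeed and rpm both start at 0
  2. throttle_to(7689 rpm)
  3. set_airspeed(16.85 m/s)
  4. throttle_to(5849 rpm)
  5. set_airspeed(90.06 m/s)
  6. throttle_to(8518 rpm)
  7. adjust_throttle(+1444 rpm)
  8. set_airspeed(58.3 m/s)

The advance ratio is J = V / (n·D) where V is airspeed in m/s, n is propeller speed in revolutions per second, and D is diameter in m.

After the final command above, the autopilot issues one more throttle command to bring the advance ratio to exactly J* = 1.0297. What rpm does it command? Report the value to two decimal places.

set_propeller: D = 3.778 m, P = 4.857 m (p = P/D = 1.285601); state ← (V=0, rpm=0)
throttle_to(7689): rpm ← 7689
set_airspeed(16.85): V ← 16.85 m/s
throttle_to(5849): rpm ← 5849
set_airspeed(90.06): V ← 90.06 m/s
throttle_to(8518): rpm ← 8518
adjust_throttle(+1444): rpm ← 8518 +1444 = 9962
set_airspeed(58.3): V ← 58.3 m/s
final state: V = 58.3 m/s, rpm = 9962 → n = rpm/60 = 166.033333 rev/s
target J* = 1.0297; solve J* = V/(n·D) for n: n = V/(J*·D) = 58.3/(1.0297 × 3.778) = 14.986351 rev/s
rpm = 60·n = 899.181036

rpm = 899.18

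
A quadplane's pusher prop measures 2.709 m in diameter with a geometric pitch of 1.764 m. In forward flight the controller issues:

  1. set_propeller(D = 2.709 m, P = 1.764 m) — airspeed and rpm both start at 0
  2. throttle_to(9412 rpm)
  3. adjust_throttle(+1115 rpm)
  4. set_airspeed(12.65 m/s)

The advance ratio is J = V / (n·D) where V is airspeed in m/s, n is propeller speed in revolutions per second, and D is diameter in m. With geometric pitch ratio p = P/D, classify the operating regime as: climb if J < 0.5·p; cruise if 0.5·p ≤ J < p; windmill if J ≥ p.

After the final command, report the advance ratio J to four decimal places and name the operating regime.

set_propeller: D = 2.709 m, P = 1.764 m (p = P/D = 0.651163); state ← (V=0, rpm=0)
throttle_to(9412): rpm ← 9412
adjust_throttle(+1115): rpm ← 9412 +1115 = 10527
set_airspeed(12.65): V ← 12.65 m/s
final state: V = 12.65 m/s, rpm = 10527 → n = rpm/60 = 175.450000 rev/s
J = V / (n·D) = 12.65 / (175.450000 × 2.709) = 0.026615
regime bands: climb J<0.3256 | cruise [0.3256, 0.6512) | windmill J≥0.6512
J = 0.0266 → climb

J = 0.0266, regime = climb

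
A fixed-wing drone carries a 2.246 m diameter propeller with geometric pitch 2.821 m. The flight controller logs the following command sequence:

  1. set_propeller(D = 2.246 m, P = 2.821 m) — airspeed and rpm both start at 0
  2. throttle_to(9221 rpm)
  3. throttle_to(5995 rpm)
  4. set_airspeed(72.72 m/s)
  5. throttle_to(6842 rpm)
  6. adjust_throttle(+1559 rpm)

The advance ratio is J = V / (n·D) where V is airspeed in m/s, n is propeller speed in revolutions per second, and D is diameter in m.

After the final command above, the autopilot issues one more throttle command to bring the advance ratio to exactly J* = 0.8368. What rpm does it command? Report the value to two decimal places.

set_propeller: D = 2.246 m, P = 2.821 m (p = P/D = 1.256011); state ← (V=0, rpm=0)
throttle_to(9221): rpm ← 9221
throttle_to(5995): rpm ← 5995
set_airspeed(72.72): V ← 72.72 m/s
throttle_to(6842): rpm ← 6842
adjust_throttle(+1559): rpm ← 6842 +1559 = 8401
final state: V = 72.72 m/s, rpm = 8401 → n = rpm/60 = 140.016667 rev/s
target J* = 0.8368; solve J* = V/(n·D) for n: n = V/(J*·D) = 72.72/(0.8368 × 2.246) = 38.692113 rev/s
rpm = 60·n = 2321.526776

rpm = 2321.53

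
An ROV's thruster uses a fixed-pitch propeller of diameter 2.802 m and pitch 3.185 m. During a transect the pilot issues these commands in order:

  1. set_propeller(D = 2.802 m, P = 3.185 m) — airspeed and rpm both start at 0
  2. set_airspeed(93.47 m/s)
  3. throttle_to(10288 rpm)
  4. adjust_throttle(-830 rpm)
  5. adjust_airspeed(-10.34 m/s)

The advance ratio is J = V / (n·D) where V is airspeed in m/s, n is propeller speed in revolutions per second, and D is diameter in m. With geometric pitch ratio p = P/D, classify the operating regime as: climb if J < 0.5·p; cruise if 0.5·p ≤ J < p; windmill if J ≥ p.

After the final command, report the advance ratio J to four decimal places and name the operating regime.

set_propeller: D = 2.802 m, P = 3.185 m (p = P/D = 1.136688); state ← (V=0, rpm=0)
set_airspeed(93.47): V ← 93.47 m/s
throttle_to(10288): rpm ← 10288
adjust_throttle(-830): rpm ← 10288 -830 = 9458
adjust_airspeed(-10.34): V ← 93.47 -10.34 = 83.13 m/s
final state: V = 83.13 m/s, rpm = 9458 → n = rpm/60 = 157.633333 rev/s
J = V / (n·D) = 83.13 / (157.633333 × 2.802) = 0.188210
regime bands: climb J<0.5683 | cruise [0.5683, 1.1367) | windmill J≥1.1367
J = 0.1882 → climb

J = 0.1882, regime = climb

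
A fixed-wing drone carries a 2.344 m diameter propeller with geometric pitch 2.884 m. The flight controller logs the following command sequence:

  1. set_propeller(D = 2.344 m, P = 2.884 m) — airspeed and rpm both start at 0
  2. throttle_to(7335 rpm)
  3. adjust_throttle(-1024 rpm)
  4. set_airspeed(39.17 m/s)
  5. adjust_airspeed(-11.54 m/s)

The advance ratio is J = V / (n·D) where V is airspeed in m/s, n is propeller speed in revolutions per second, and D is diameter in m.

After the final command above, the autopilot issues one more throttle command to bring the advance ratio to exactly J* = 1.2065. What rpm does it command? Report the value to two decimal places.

set_propeller: D = 2.344 m, P = 2.884 m (p = P/D = 1.230375); state ← (V=0, rpm=0)
throttle_to(7335): rpm ← 7335
adjust_throttle(-1024): rpm ← 7335 -1024 = 6311
set_airspeed(39.17): V ← 39.17 m/s
adjust_airspeed(-11.54): V ← 39.17 -11.54 = 27.63 m/s
final state: V = 27.63 m/s, rpm = 6311 → n = rpm/60 = 105.183333 rev/s
target J* = 1.2065; solve J* = V/(n·D) for n: n = V/(J*·D) = 27.63/(1.2065 × 2.344) = 9.770031 rev/s
rpm = 60·n = 586.201873

rpm = 586.20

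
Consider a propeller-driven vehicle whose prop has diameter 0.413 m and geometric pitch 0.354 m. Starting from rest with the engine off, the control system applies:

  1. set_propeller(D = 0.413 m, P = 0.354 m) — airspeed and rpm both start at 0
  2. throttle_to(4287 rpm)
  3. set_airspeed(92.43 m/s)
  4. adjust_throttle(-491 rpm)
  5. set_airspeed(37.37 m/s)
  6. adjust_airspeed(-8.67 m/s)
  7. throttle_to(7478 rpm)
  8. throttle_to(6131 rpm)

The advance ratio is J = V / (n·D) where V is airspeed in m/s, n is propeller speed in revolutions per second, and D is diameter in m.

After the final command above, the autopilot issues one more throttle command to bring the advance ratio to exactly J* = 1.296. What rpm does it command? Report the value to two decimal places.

rpm = 3217.20

set_propeller: D = 0.413 m, P = 0.354 m (p = P/D = 0.857143); state ← (V=0, rpm=0)
throttle_to(4287): rpm ← 4287
set_airspeed(92.43): V ← 92.43 m/s
adjust_throttle(-491): rpm ← 4287 -491 = 3796
set_airspeed(37.37): V ← 37.37 m/s
adjust_airspeed(-8.67): V ← 37.37 -8.67 = 28.7 m/s
throttle_to(7478): rpm ← 7478
throttle_to(6131): rpm ← 6131
final state: V = 28.7 m/s, rpm = 6131 → n = rpm/60 = 102.183333 rev/s
target J* = 1.296; solve J* = V/(n·D) for n: n = V/(J*·D) = 28.7/(1.296 × 0.413) = 53.620004 rev/s
rpm = 60·n = 3217.200251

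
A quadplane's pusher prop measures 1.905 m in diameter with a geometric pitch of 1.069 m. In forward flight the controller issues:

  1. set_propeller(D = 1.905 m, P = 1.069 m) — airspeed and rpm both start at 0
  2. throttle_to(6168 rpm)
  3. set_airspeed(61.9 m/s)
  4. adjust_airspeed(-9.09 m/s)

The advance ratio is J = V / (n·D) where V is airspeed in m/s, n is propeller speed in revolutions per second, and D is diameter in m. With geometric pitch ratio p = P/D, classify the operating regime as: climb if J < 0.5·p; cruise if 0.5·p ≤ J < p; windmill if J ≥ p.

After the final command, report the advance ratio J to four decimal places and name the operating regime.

set_propeller: D = 1.905 m, P = 1.069 m (p = P/D = 0.561155); state ← (V=0, rpm=0)
throttle_to(6168): rpm ← 6168
set_airspeed(61.9): V ← 61.9 m/s
adjust_airspeed(-9.09): V ← 61.9 -9.09 = 52.81 m/s
final state: V = 52.81 m/s, rpm = 6168 → n = rpm/60 = 102.800000 rev/s
J = V / (n·D) = 52.81 / (102.800000 × 1.905) = 0.269667
regime bands: climb J<0.2806 | cruise [0.2806, 0.5612) | windmill J≥0.5612
J = 0.2697 → climb

J = 0.2697, regime = climb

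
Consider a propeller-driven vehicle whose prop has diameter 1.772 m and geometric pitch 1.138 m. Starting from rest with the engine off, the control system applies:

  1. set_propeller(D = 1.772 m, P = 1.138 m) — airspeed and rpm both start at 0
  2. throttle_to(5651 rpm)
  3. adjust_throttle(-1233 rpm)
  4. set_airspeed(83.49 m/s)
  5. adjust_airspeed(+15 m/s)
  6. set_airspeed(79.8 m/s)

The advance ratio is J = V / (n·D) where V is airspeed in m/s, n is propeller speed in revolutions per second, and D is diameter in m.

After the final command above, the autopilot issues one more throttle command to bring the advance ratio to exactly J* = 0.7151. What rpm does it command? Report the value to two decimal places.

rpm = 3778.54

set_propeller: D = 1.772 m, P = 1.138 m (p = P/D = 0.642212); state ← (V=0, rpm=0)
throttle_to(5651): rpm ← 5651
adjust_throttle(-1233): rpm ← 5651 -1233 = 4418
set_airspeed(83.49): V ← 83.49 m/s
adjust_airspeed(+15): V ← 83.49 +15 = 98.49 m/s
set_airspeed(79.8): V ← 79.8 m/s
final state: V = 79.8 m/s, rpm = 4418 → n = rpm/60 = 73.633333 rev/s
target J* = 0.7151; solve J* = V/(n·D) for n: n = V/(J*·D) = 79.8/(0.7151 × 1.772) = 62.975612 rev/s
rpm = 60·n = 3778.536712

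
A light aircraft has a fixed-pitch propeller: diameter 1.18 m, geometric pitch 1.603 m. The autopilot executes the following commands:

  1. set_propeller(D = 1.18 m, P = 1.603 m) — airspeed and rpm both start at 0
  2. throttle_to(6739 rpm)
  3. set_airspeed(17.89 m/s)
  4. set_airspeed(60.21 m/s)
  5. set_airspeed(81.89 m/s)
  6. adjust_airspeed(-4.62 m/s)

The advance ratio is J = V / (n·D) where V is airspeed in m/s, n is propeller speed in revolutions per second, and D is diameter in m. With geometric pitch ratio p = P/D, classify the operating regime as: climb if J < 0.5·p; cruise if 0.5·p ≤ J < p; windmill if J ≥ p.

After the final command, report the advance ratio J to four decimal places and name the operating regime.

set_propeller: D = 1.18 m, P = 1.603 m (p = P/D = 1.358475); state ← (V=0, rpm=0)
throttle_to(6739): rpm ← 6739
set_airspeed(17.89): V ← 17.89 m/s
set_airspeed(60.21): V ← 60.21 m/s
set_airspeed(81.89): V ← 81.89 m/s
adjust_airspeed(-4.62): V ← 81.89 -4.62 = 77.27 m/s
final state: V = 77.27 m/s, rpm = 6739 → n = rpm/60 = 112.316667 rev/s
J = V / (n·D) = 77.27 / (112.316667 × 1.18) = 0.583022
regime bands: climb J<0.6792 | cruise [0.6792, 1.3585) | windmill J≥1.3585
J = 0.5830 → climb

J = 0.5830, regime = climb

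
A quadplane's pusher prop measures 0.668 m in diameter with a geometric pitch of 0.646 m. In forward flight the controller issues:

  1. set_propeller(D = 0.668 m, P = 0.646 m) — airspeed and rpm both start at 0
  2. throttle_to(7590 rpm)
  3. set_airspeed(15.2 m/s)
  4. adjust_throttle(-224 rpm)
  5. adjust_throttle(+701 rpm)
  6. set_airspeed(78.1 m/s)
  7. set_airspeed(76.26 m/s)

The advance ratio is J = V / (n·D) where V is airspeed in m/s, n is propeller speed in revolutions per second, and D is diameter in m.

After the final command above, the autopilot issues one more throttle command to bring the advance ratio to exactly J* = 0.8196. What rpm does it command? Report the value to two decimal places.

rpm = 8357.37

set_propeller: D = 0.668 m, P = 0.646 m (p = P/D = 0.967066); state ← (V=0, rpm=0)
throttle_to(7590): rpm ← 7590
set_airspeed(15.2): V ← 15.2 m/s
adjust_throttle(-224): rpm ← 7590 -224 = 7366
adjust_throttle(+701): rpm ← 7366 +701 = 8067
set_airspeed(78.1): V ← 78.1 m/s
set_airspeed(76.26): V ← 76.26 m/s
final state: V = 76.26 m/s, rpm = 8067 → n = rpm/60 = 134.450000 rev/s
target J* = 0.8196; solve J* = V/(n·D) for n: n = V/(J*·D) = 76.26/(0.8196 × 0.668) = 139.289503 rev/s
rpm = 60·n = 8357.370179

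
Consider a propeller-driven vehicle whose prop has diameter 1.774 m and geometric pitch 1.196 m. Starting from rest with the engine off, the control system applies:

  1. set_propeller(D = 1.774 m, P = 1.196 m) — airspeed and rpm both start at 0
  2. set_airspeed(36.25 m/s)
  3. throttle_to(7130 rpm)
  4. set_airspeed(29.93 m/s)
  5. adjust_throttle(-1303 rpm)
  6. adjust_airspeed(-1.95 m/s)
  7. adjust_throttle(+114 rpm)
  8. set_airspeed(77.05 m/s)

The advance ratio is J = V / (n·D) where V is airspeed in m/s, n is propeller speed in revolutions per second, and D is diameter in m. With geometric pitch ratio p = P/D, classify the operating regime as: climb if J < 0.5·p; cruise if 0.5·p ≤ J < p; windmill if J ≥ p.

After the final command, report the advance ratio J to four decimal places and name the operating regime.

set_propeller: D = 1.774 m, P = 1.196 m (p = P/D = 0.674183); state ← (V=0, rpm=0)
set_airspeed(36.25): V ← 36.25 m/s
throttle_to(7130): rpm ← 7130
set_airspeed(29.93): V ← 29.93 m/s
adjust_throttle(-1303): rpm ← 7130 -1303 = 5827
adjust_airspeed(-1.95): V ← 29.93 -1.95 = 27.98 m/s
adjust_throttle(+114): rpm ← 5827 +114 = 5941
set_airspeed(77.05): V ← 77.05 m/s
final state: V = 77.05 m/s, rpm = 5941 → n = rpm/60 = 99.016667 rev/s
J = V / (n·D) = 77.05 / (99.016667 × 1.774) = 0.438643
regime bands: climb J<0.3371 | cruise [0.3371, 0.6742) | windmill J≥0.6742
J = 0.4386 → cruise

J = 0.4386, regime = cruise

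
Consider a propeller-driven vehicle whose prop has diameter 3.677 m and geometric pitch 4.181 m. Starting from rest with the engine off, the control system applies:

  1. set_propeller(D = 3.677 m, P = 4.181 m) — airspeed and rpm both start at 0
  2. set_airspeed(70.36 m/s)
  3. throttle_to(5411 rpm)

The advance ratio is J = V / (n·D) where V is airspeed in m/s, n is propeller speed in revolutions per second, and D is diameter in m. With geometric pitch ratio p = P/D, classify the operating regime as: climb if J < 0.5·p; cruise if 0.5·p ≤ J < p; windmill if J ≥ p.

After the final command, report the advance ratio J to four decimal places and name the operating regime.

J = 0.2122, regime = climb

set_propeller: D = 3.677 m, P = 4.181 m (p = P/D = 1.137068); state ← (V=0, rpm=0)
set_airspeed(70.36): V ← 70.36 m/s
throttle_to(5411): rpm ← 5411
final state: V = 70.36 m/s, rpm = 5411 → n = rpm/60 = 90.183333 rev/s
J = V / (n·D) = 70.36 / (90.183333 × 3.677) = 0.212181
regime bands: climb J<0.5685 | cruise [0.5685, 1.1371) | windmill J≥1.1371
J = 0.2122 → climb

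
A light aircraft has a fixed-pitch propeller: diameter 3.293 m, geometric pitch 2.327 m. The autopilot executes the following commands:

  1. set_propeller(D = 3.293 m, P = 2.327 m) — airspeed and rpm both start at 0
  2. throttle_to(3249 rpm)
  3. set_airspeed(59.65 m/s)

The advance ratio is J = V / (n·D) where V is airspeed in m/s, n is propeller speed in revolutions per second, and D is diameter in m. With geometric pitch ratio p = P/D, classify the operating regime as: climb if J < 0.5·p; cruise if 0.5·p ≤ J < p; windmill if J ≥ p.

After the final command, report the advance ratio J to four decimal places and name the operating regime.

J = 0.3345, regime = climb

set_propeller: D = 3.293 m, P = 2.327 m (p = P/D = 0.706650); state ← (V=0, rpm=0)
throttle_to(3249): rpm ← 3249
set_airspeed(59.65): V ← 59.65 m/s
final state: V = 59.65 m/s, rpm = 3249 → n = rpm/60 = 54.150000 rev/s
J = V / (n·D) = 59.65 / (54.150000 × 3.293) = 0.334519
regime bands: climb J<0.3533 | cruise [0.3533, 0.7067) | windmill J≥0.7067
J = 0.3345 → climb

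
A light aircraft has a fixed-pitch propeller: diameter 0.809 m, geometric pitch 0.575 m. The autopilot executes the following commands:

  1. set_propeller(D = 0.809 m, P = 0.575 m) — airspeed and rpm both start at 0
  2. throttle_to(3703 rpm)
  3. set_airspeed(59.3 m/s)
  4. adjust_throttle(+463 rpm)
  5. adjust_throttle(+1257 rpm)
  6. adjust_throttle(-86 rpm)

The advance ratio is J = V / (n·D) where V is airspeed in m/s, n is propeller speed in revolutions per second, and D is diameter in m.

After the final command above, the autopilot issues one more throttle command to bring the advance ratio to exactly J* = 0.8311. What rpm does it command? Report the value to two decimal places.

rpm = 5291.81

set_propeller: D = 0.809 m, P = 0.575 m (p = P/D = 0.710754); state ← (V=0, rpm=0)
throttle_to(3703): rpm ← 3703
set_airspeed(59.3): V ← 59.3 m/s
adjust_throttle(+463): rpm ← 3703 +463 = 4166
adjust_throttle(+1257): rpm ← 4166 +1257 = 5423
adjust_throttle(-86): rpm ← 5423 -86 = 5337
final state: V = 59.3 m/s, rpm = 5337 → n = rpm/60 = 88.950000 rev/s
target J* = 0.8311; solve J* = V/(n·D) for n: n = V/(J*·D) = 59.3/(0.8311 × 0.809) = 88.196812 rev/s
rpm = 60·n = 5291.808747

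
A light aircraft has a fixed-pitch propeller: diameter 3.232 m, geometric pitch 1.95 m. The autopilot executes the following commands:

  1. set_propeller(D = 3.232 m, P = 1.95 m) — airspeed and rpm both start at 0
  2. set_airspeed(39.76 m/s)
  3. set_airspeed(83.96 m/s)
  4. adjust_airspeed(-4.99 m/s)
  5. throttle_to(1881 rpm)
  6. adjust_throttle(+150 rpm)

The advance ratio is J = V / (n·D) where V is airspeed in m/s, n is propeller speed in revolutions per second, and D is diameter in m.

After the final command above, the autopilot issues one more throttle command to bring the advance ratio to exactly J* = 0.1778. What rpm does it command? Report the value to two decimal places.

rpm = 8245.37

set_propeller: D = 3.232 m, P = 1.95 m (p = P/D = 0.603342); state ← (V=0, rpm=0)
set_airspeed(39.76): V ← 39.76 m/s
set_airspeed(83.96): V ← 83.96 m/s
adjust_airspeed(-4.99): V ← 83.96 -4.99 = 78.97 m/s
throttle_to(1881): rpm ← 1881
adjust_throttle(+150): rpm ← 1881 +150 = 2031
final state: V = 78.97 m/s, rpm = 2031 → n = rpm/60 = 33.850000 rev/s
target J* = 0.1778; solve J* = V/(n·D) for n: n = V/(J*·D) = 78.97/(0.1778 × 3.232) = 137.422875 rev/s
rpm = 60·n = 8245.372484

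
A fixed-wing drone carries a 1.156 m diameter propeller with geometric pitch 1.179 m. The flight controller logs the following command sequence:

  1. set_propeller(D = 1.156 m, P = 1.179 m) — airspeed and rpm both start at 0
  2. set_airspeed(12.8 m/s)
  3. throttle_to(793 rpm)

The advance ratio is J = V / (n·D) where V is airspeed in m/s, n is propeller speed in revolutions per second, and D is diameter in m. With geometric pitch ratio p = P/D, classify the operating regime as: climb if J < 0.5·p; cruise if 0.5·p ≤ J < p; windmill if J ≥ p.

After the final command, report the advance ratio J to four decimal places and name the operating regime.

set_propeller: D = 1.156 m, P = 1.179 m (p = P/D = 1.019896); state ← (V=0, rpm=0)
set_airspeed(12.8): V ← 12.8 m/s
throttle_to(793): rpm ← 793
final state: V = 12.8 m/s, rpm = 793 → n = rpm/60 = 13.216667 rev/s
J = V / (n·D) = 12.8 / (13.216667 × 1.156) = 0.837780
regime bands: climb J<0.5099 | cruise [0.5099, 1.0199) | windmill J≥1.0199
J = 0.8378 → cruise

J = 0.8378, regime = cruise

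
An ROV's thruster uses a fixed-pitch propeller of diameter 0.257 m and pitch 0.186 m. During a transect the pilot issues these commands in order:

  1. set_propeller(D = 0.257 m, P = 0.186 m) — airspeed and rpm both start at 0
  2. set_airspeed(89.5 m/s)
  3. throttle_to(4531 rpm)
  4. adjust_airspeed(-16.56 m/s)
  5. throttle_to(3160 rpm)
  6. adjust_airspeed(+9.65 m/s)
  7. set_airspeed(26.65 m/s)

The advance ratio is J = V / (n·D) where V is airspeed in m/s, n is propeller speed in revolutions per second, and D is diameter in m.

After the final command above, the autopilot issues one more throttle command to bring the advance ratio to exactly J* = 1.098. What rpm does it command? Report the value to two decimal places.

set_propeller: D = 0.257 m, P = 0.186 m (p = P/D = 0.723735); state ← (V=0, rpm=0)
set_airspeed(89.5): V ← 89.5 m/s
throttle_to(4531): rpm ← 4531
adjust_airspeed(-16.56): V ← 89.5 -16.56 = 72.94 m/s
throttle_to(3160): rpm ← 3160
adjust_airspeed(+9.65): V ← 72.94 +9.65 = 82.59 m/s
set_airspeed(26.65): V ← 26.65 m/s
final state: V = 26.65 m/s, rpm = 3160 → n = rpm/60 = 52.666667 rev/s
target J* = 1.098; solve J* = V/(n·D) for n: n = V/(J*·D) = 26.65/(1.098 × 0.257) = 94.441255 rev/s
rpm = 60·n = 5666.475304

rpm = 5666.48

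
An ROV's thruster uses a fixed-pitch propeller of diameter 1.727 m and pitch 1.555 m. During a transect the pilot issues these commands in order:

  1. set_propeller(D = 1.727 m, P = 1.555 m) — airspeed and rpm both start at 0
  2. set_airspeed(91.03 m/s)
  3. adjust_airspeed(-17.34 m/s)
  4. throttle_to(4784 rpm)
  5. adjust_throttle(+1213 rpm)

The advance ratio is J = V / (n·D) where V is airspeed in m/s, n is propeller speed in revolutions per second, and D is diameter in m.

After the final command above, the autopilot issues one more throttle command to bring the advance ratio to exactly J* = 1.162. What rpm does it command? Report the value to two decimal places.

rpm = 2203.24

set_propeller: D = 1.727 m, P = 1.555 m (p = P/D = 0.900405); state ← (V=0, rpm=0)
set_airspeed(91.03): V ← 91.03 m/s
adjust_airspeed(-17.34): V ← 91.03 -17.34 = 73.69 m/s
throttle_to(4784): rpm ← 4784
adjust_throttle(+1213): rpm ← 4784 +1213 = 5997
final state: V = 73.69 m/s, rpm = 5997 → n = rpm/60 = 99.950000 rev/s
target J* = 1.162; solve J* = V/(n·D) for n: n = V/(J*·D) = 73.69/(1.162 × 1.727) = 36.720627 rev/s
rpm = 60·n = 2203.237634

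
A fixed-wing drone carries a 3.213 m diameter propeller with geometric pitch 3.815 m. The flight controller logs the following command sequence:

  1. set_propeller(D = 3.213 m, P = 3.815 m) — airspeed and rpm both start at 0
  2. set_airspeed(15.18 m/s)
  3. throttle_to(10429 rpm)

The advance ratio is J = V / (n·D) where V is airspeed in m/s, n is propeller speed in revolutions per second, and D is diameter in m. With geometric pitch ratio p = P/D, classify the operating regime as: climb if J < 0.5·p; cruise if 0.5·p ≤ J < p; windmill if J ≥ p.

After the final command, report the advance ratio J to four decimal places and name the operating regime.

J = 0.0272, regime = climb

set_propeller: D = 3.213 m, P = 3.815 m (p = P/D = 1.187364); state ← (V=0, rpm=0)
set_airspeed(15.18): V ← 15.18 m/s
throttle_to(10429): rpm ← 10429
final state: V = 15.18 m/s, rpm = 10429 → n = rpm/60 = 173.816667 rev/s
J = V / (n·D) = 15.18 / (173.816667 × 3.213) = 0.027181
regime bands: climb J<0.5937 | cruise [0.5937, 1.1874) | windmill J≥1.1874
J = 0.0272 → climb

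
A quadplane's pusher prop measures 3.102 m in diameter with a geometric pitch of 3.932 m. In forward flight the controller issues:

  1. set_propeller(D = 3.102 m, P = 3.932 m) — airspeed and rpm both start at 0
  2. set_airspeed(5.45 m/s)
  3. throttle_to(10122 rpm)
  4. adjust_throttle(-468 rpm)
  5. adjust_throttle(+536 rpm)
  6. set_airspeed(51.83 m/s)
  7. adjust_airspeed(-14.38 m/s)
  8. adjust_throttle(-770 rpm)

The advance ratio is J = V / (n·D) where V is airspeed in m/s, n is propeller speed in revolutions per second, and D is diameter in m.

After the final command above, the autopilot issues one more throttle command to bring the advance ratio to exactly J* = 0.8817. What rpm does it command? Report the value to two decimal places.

set_propeller: D = 3.102 m, P = 3.932 m (p = P/D = 1.267569); state ← (V=0, rpm=0)
set_airspeed(5.45): V ← 5.45 m/s
throttle_to(10122): rpm ← 10122
adjust_throttle(-468): rpm ← 10122 -468 = 9654
adjust_throttle(+536): rpm ← 9654 +536 = 10190
set_airspeed(51.83): V ← 51.83 m/s
adjust_airspeed(-14.38): V ← 51.83 -14.38 = 37.45 m/s
adjust_throttle(-770): rpm ← 10190 -770 = 9420
final state: V = 37.45 m/s, rpm = 9420 → n = rpm/60 = 157.000000 rev/s
target J* = 0.8817; solve J* = V/(n·D) for n: n = V/(J*·D) = 37.45/(0.8817 × 3.102) = 13.692703 rev/s
rpm = 60·n = 821.562179

rpm = 821.56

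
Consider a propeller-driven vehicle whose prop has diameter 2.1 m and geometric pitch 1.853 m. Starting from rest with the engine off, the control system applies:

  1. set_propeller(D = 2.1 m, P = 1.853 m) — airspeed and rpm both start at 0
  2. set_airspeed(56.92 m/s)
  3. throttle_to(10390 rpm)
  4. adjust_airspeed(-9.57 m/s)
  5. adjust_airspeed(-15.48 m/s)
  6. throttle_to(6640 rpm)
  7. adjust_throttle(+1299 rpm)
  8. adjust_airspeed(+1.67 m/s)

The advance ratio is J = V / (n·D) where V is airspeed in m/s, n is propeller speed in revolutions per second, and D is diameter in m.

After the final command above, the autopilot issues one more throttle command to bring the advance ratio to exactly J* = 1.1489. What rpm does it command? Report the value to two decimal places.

set_propeller: D = 2.1 m, P = 1.853 m (p = P/D = 0.882381); state ← (V=0, rpm=0)
set_airspeed(56.92): V ← 56.92 m/s
throttle_to(10390): rpm ← 10390
adjust_airspeed(-9.57): V ← 56.92 -9.57 = 47.35 m/s
adjust_airspeed(-15.48): V ← 47.35 -15.48 = 31.87 m/s
throttle_to(6640): rpm ← 6640
adjust_throttle(+1299): rpm ← 6640 +1299 = 7939
adjust_airspeed(+1.67): V ← 31.87 +1.67 = 33.54 m/s
final state: V = 33.54 m/s, rpm = 7939 → n = rpm/60 = 132.316667 rev/s
target J* = 1.1489; solve J* = V/(n·D) for n: n = V/(J*·D) = 33.54/(1.1489 × 2.1) = 13.901496 rev/s
rpm = 60·n = 834.089750

rpm = 834.09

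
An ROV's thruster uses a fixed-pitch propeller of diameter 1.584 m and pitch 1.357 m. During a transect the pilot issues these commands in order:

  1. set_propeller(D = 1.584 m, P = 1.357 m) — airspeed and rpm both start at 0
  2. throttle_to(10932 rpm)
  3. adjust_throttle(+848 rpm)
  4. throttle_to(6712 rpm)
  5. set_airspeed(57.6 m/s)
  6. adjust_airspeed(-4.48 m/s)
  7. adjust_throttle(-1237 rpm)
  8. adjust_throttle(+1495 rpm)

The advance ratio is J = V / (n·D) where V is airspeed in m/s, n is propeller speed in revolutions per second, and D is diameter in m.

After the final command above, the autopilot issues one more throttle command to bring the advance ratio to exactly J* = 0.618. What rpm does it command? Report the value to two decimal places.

rpm = 3255.86

set_propeller: D = 1.584 m, P = 1.357 m (p = P/D = 0.856692); state ← (V=0, rpm=0)
throttle_to(10932): rpm ← 10932
adjust_throttle(+848): rpm ← 10932 +848 = 11780
throttle_to(6712): rpm ← 6712
set_airspeed(57.6): V ← 57.6 m/s
adjust_airspeed(-4.48): V ← 57.6 -4.48 = 53.12 m/s
adjust_throttle(-1237): rpm ← 6712 -1237 = 5475
adjust_throttle(+1495): rpm ← 5475 +1495 = 6970
final state: V = 53.12 m/s, rpm = 6970 → n = rpm/60 = 116.166667 rev/s
target J* = 0.618; solve J* = V/(n·D) for n: n = V/(J*·D) = 53.12/(0.618 × 1.584) = 54.264326 rev/s
rpm = 60·n = 3255.859567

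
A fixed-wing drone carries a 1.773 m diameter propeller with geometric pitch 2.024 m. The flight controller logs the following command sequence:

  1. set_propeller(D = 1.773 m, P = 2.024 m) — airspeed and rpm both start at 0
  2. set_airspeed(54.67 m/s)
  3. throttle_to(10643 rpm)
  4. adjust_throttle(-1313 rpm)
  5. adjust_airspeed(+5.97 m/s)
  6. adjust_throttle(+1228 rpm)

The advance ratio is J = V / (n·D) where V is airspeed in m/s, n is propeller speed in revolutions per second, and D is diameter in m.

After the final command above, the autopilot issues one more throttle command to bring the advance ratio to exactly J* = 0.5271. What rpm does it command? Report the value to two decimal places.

rpm = 3893.22

set_propeller: D = 1.773 m, P = 2.024 m (p = P/D = 1.141568); state ← (V=0, rpm=0)
set_airspeed(54.67): V ← 54.67 m/s
throttle_to(10643): rpm ← 10643
adjust_throttle(-1313): rpm ← 10643 -1313 = 9330
adjust_airspeed(+5.97): V ← 54.67 +5.97 = 60.64 m/s
adjust_throttle(+1228): rpm ← 9330 +1228 = 10558
final state: V = 60.64 m/s, rpm = 10558 → n = rpm/60 = 175.966667 rev/s
target J* = 0.5271; solve J* = V/(n·D) for n: n = V/(J*·D) = 60.64/(0.5271 × 1.773) = 64.886962 rev/s
rpm = 60·n = 3893.217718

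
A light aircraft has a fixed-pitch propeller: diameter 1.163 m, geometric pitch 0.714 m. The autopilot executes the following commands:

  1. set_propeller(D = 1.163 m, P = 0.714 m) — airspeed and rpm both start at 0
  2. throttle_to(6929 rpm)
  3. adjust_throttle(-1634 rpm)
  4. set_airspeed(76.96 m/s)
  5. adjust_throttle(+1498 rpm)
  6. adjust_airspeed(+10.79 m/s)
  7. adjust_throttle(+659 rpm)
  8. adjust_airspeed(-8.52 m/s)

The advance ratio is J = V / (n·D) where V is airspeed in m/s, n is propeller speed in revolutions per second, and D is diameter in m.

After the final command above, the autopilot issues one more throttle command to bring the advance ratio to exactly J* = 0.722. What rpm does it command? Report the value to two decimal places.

set_propeller: D = 1.163 m, P = 0.714 m (p = P/D = 0.613929); state ← (V=0, rpm=0)
throttle_to(6929): rpm ← 6929
adjust_throttle(-1634): rpm ← 6929 -1634 = 5295
set_airspeed(76.96): V ← 76.96 m/s
adjust_throttle(+1498): rpm ← 5295 +1498 = 6793
adjust_airspeed(+10.79): V ← 76.96 +10.79 = 87.75 m/s
adjust_throttle(+659): rpm ← 6793 +659 = 7452
adjust_airspeed(-8.52): V ← 87.75 -8.52 = 79.23 m/s
final state: V = 79.23 m/s, rpm = 7452 → n = rpm/60 = 124.200000 rev/s
target J* = 0.722; solve J* = V/(n·D) for n: n = V/(J*·D) = 79.23/(0.722 × 1.163) = 94.356700 rev/s
rpm = 60·n = 5661.402000

rpm = 5661.40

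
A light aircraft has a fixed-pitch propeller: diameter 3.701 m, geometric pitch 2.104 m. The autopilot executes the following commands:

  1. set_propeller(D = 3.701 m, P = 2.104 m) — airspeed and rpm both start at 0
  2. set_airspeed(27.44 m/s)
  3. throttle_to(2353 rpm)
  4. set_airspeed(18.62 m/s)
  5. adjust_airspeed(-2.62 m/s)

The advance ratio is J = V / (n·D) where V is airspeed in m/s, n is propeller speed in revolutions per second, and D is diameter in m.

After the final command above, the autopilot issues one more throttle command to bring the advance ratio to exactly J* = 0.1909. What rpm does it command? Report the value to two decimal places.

rpm = 1358.77

set_propeller: D = 3.701 m, P = 2.104 m (p = P/D = 0.568495); state ← (V=0, rpm=0)
set_airspeed(27.44): V ← 27.44 m/s
throttle_to(2353): rpm ← 2353
set_airspeed(18.62): V ← 18.62 m/s
adjust_airspeed(-2.62): V ← 18.62 -2.62 = 16 m/s
final state: V = 16 m/s, rpm = 2353 → n = rpm/60 = 39.216667 rev/s
target J* = 0.1909; solve J* = V/(n·D) for n: n = V/(J*·D) = 16/(0.1909 × 3.701) = 22.646181 rev/s
rpm = 60·n = 1358.770845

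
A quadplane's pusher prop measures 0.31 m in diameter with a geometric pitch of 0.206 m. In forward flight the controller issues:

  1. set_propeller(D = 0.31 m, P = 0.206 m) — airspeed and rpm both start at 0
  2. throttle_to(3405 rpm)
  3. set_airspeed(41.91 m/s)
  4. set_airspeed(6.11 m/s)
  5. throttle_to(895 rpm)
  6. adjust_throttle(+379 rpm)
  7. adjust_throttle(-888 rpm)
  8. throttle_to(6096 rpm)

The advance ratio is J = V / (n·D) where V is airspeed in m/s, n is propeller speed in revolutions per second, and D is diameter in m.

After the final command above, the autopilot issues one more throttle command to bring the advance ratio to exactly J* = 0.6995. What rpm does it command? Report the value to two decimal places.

set_propeller: D = 0.31 m, P = 0.206 m (p = P/D = 0.664516); state ← (V=0, rpm=0)
throttle_to(3405): rpm ← 3405
set_airspeed(41.91): V ← 41.91 m/s
set_airspeed(6.11): V ← 6.11 m/s
throttle_to(895): rpm ← 895
adjust_throttle(+379): rpm ← 895 +379 = 1274
adjust_throttle(-888): rpm ← 1274 -888 = 386
throttle_to(6096): rpm ← 6096
final state: V = 6.11 m/s, rpm = 6096 → n = rpm/60 = 101.600000 rev/s
target J* = 0.6995; solve J* = V/(n·D) for n: n = V/(J*·D) = 6.11/(0.6995 × 0.31) = 28.176808 rev/s
rpm = 60·n = 1690.608499

rpm = 1690.61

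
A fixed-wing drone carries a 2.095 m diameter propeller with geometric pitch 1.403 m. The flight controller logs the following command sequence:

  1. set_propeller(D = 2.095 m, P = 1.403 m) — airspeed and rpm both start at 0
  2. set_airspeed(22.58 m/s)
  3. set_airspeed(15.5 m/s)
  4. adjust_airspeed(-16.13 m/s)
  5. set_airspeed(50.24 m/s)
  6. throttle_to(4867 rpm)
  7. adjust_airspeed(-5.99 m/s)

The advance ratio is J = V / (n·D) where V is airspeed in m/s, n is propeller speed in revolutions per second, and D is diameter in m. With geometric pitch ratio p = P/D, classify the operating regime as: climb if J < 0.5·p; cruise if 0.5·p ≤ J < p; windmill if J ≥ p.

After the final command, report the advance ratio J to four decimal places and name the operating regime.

set_propeller: D = 2.095 m, P = 1.403 m (p = P/D = 0.669690); state ← (V=0, rpm=0)
set_airspeed(22.58): V ← 22.58 m/s
set_airspeed(15.5): V ← 15.5 m/s
adjust_airspeed(-16.13): V ← 15.5 -16.13 = -0.63 m/s
set_airspeed(50.24): V ← 50.24 m/s
throttle_to(4867): rpm ← 4867
adjust_airspeed(-5.99): V ← 50.24 -5.99 = 44.25 m/s
final state: V = 44.25 m/s, rpm = 4867 → n = rpm/60 = 81.116667 rev/s
J = V / (n·D) = 44.25 / (81.116667 × 2.095) = 0.260387
regime bands: climb J<0.3348 | cruise [0.3348, 0.6697) | windmill J≥0.6697
J = 0.2604 → climb

J = 0.2604, regime = climb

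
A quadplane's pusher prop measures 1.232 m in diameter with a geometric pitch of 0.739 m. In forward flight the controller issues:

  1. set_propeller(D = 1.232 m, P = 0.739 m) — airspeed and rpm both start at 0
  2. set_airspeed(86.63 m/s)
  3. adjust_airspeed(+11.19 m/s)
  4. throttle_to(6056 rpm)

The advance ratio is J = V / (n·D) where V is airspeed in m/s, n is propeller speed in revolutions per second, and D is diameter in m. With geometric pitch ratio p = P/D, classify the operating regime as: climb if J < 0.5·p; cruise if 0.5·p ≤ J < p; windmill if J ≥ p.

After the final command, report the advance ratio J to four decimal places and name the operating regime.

set_propeller: D = 1.232 m, P = 0.739 m (p = P/D = 0.599838); state ← (V=0, rpm=0)
set_airspeed(86.63): V ← 86.63 m/s
adjust_airspeed(+11.19): V ← 86.63 +11.19 = 97.82 m/s
throttle_to(6056): rpm ← 6056
final state: V = 97.82 m/s, rpm = 6056 → n = rpm/60 = 100.933333 rev/s
J = V / (n·D) = 97.82 / (100.933333 × 1.232) = 0.786651
regime bands: climb J<0.2999 | cruise [0.2999, 0.5998) | windmill J≥0.5998
J = 0.7867 → windmill

J = 0.7867, regime = windmill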